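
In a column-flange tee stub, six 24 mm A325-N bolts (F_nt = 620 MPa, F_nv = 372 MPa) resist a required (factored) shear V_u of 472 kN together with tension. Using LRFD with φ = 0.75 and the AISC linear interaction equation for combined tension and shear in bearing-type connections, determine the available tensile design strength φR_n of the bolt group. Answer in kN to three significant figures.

A_b = π·24²/4 = 452.4 mm²; f_rv = 472 × 1000 / (6 × 452.4) = 173.9 MPa.
F'_nt = 1.3 F_nt − (F_nt / φF_nv) f_rv = 1.3·620 − (620/(0.75·372))·173.9 = 419.6 MPa, capped at F_nt → F'_nt = 419.6 MPa.
R_n = F'_nt · A_b · n = 419.6 × 452.4 × 6 / 1000 = 1139 kN.
Design strength φR_n = 0.75 × 1139 = 854 kN.

854 kN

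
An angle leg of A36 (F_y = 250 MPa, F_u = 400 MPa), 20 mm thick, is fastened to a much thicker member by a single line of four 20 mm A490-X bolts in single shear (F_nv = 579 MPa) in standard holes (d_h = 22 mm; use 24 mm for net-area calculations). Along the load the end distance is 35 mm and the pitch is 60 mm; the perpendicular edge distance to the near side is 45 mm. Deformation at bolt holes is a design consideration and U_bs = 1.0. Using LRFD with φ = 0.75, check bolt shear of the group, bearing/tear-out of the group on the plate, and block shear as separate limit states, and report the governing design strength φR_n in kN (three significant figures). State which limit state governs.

546 kN (bolt shear governs)

Bolt shear: A_b = π·20²/4 = 314.2 mm²; R_n = 579 × 314.2 × 4 × 1 / 1000 = 727.6 kN → 0.75 × 727.6 = 546 kN.
Bearing: edge l_c = 24, r_n = 230.4 kN; interior l_c = 38, r_n = 364.8 kN; R_n = 230.4 + 3·364.8 = 1325 kN → 994 kN.
Block shear: A_gv = 4300, A_nv = 2620, A_nt = 660 mm²; R_n = min(0.6F_uA_nv, 0.6F_yA_gv) + U_bs·F_u·A_nt = 892.8 kN → 670 kN.
Bolt shear governs: 546 kN.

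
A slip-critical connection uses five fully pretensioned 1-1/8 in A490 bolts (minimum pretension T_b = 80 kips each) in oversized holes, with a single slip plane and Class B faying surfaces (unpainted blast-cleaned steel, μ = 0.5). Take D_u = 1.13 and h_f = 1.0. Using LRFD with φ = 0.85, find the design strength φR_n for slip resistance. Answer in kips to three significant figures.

192 kips

R_n = μ · D_u · h_f · T_b · n_s · n_b = 0.5 × 1.13 × 1.0 × 80 × 1 × 5 = 226 kips.
Design strength φR_n = 0.85 × 226 = 192 kips.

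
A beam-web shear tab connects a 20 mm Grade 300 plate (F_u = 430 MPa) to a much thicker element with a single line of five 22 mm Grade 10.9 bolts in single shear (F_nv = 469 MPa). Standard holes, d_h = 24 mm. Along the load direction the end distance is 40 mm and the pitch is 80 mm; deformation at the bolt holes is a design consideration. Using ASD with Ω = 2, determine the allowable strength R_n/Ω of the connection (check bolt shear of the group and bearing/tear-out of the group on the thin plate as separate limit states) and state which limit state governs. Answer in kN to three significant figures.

446 kN (bolt shear governs)

Bolt shear: A_b = π·22²/4 = 380.1 mm²; R_n = 469 × 380.1 × 5 × 1 / 1000 = 891.4 kN → 891.4 / 2 = 446 kN.
Bearing (1.2 l_c t F_u ≤ 2.4 d t F_u): upper limit = 2.4·22·20·430 / 1000 = 454.1 kN.
  Edge l_c = 40 − 24/2 = 28 → r_n = 289 kN; interior l_c = 80 − 24 = 56 → r_n = 454.1 kN.
  R_n,bearing = 1·289 + 4·454.1 = 2105 kN → 2105 / 2 = 1050 kN.
Bolt shear governs: 446 kN.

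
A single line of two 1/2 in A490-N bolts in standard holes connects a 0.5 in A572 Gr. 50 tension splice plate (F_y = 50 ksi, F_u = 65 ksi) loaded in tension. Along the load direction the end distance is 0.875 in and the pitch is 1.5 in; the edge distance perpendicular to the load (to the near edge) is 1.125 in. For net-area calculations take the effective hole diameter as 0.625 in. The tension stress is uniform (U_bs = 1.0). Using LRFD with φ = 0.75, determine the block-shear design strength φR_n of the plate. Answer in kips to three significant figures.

Shear plane L_v = 0.875 + 1·1.5 = 2.375 in; A_gv = 2.375 × 0.5 = 1.188 in².
A_nv = (2.375 − 1.5·0.625) × 0.5 = 0.7188 in².
A_nt = (1.125 − 0.5·0.625) × 0.5 = 0.4062 in².
0.6 F_u A_nv = 28.03 kips; 0.6 F_y A_gv = 35.62 kips → shear rupture governs the shear term.
R_n = 28.03 + 1.0 × 65 × 0.4062 = 54.44 kips.
Design strength φR_n = 0.75 × 54.44 = 40.8 kips.

40.8 kips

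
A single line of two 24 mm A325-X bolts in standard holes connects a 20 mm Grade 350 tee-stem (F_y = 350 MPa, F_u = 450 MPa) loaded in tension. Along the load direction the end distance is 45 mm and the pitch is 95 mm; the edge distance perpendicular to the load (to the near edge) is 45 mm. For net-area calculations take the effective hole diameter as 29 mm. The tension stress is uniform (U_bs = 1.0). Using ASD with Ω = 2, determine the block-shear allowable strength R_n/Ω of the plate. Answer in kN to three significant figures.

Shear plane L_v = 45 + 1·95 = 140 mm; A_gv = 140 × 20 = 2800 mm².
A_nv = (140 − 1.5·29) × 20 = 1930 mm².
A_nt = (45 − 0.5·29) × 20 = 610 mm².
0.6 F_u A_nv = 521.1 kN; 0.6 F_y A_gv = 588 kN → shear rupture governs the shear term.
R_n = 521.1 + 1.0 × 450 × 610 / 1000 = 795.6 kN.
Allowable strength R_n/Ω = 795.6 / 2 = 398 kN.

398 kN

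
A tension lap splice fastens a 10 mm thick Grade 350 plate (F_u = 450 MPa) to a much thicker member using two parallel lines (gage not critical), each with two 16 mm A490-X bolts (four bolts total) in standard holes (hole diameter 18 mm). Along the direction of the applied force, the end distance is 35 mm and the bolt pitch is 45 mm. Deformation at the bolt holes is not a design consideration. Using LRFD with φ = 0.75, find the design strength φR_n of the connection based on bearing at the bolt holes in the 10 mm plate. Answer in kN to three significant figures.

537 kN

Per bolt r_n = 1.5 l_c t F_u ≤ 3.0 d t F_u; upper limit = 3.0 × 16 × 10 × 450 / 1000 = 216 kN.
Edge bolt: l_c = 35 − 18/2 = 26 mm → 1.5 × 26 × 10 × 450 / 1000 = 175.5 → r_n = 175.5 kN.
Interior bolts: l_c = 45 − 18 = 27 mm → 1.5 × 27 × 10 × 450 / 1000 = 182.2 → r_n = 182.2 kN.
R_n = 2 × 175.5 + 2 × 182.2 = 715.5 kN.
Design strength φR_n = 0.75 × 715.5 = 537 kN.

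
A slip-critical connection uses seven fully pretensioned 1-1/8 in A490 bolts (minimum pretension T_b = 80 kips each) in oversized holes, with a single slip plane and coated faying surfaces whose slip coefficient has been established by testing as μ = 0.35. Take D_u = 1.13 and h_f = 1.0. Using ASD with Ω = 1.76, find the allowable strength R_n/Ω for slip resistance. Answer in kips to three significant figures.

R_n = μ · D_u · h_f · T_b · n_s · n_b = 0.35 × 1.13 × 1.0 × 80 × 1 × 7 = 221.5 kips.
Allowable strength R_n/Ω = 221.5 / 1.76 = 126 kips.

126 kips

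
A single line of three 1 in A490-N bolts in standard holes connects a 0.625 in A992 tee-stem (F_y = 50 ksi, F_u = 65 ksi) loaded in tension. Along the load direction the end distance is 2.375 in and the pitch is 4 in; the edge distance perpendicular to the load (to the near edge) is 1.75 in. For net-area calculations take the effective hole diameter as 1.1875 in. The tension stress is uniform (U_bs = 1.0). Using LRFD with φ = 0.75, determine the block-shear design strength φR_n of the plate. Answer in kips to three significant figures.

Shear plane L_v = 2.375 + 2·4 = 10.38 in; A_gv = 10.38 × 0.625 = 6.484 in².
A_nv = (10.38 − 2.5·1.1875) × 0.625 = 4.629 in².
A_nt = (1.75 − 0.5·1.1875) × 0.625 = 0.7227 in².
0.6 F_u A_nv = 180.5 kips; 0.6 F_y A_gv = 194.5 kips → shear rupture governs the shear term.
R_n = 180.5 + 1.0 × 65 × 0.7227 = 227.5 kips.
Design strength φR_n = 0.75 × 227.5 = 171 kips.

171 kips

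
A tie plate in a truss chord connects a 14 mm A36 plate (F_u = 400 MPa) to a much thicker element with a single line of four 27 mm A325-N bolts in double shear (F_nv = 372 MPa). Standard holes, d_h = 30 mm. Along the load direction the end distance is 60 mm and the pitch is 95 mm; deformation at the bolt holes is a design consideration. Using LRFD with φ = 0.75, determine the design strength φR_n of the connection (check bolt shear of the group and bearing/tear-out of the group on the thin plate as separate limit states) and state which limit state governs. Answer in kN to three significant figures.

Bolt shear: A_b = π·27²/4 = 572.6 mm²; R_n = 372 × 572.6 × 4 × 2 / 1000 = 1704 kN → 0.75 × 1704 = 1280 kN.
Bearing (1.2 l_c t F_u ≤ 2.4 d t F_u): upper limit = 2.4·27·14·400 / 1000 = 362.9 kN.
  Edge l_c = 60 − 30/2 = 45 → r_n = 302.4 kN; interior l_c = 95 − 30 = 65 → r_n = 362.9 kN.
  R_n,bearing = 1·302.4 + 3·362.9 = 1391 kN → 0.75 × 1391 = 1040 kN.
Bearing governs: 1040 kN.

1040 kN (bearing governs)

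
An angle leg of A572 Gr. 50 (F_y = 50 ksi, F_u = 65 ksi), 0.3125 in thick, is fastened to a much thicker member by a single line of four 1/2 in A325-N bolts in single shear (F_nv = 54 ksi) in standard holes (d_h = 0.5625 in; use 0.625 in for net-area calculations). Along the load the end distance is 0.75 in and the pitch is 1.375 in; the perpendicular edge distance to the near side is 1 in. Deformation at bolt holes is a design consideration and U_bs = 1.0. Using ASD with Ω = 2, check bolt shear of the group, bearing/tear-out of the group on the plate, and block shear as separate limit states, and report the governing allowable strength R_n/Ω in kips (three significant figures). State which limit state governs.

Bolt shear: A_b = π·0.5²/4 = 0.1963 in²; R_n = 54 × 0.1963 × 4 × 1 = 42.41 kips → 42.41 / 2 = 21.2 kips.
Bearing: edge l_c = 0.4688, r_n = 11.43 kips; interior l_c = 0.8125, r_n = 19.8 kips; R_n = 11.43 + 3·19.8 = 70.84 kips → 35.4 kips.
Block shear: A_gv = 1.523, A_nv = 0.8398, A_nt = 0.2148 in²; R_n = min(0.6F_uA_nv, 0.6F_yA_gv) + U_bs·F_u·A_nt = 46.72 kips → 23.4 kips.
Bolt shear governs: 21.2 kips.

21.2 kips (bolt shear governs)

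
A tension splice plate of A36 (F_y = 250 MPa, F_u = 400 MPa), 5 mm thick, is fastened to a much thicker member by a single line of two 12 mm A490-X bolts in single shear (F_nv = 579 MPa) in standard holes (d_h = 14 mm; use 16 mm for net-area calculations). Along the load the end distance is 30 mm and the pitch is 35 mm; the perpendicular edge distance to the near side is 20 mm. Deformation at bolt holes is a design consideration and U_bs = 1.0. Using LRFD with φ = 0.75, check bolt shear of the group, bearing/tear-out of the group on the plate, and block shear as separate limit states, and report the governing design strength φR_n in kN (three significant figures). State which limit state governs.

Bolt shear: A_b = π·12²/4 = 113.1 mm²; R_n = 579 × 113.1 × 2 × 1 / 1000 = 131 kN → 0.75 × 131 = 98.2 kN.
Bearing: edge l_c = 23, r_n = 55.2 kN; interior l_c = 21, r_n = 50.4 kN; R_n = 55.2 + 1·50.4 = 105.6 kN → 79.2 kN.
Block shear: A_gv = 325, A_nv = 205, A_nt = 60 mm²; R_n = min(0.6F_uA_nv, 0.6F_yA_gv) + U_bs·F_u·A_nt = 72.75 kN → 54.6 kN.
Block shear governs: 54.6 kN.

54.6 kN (block shear governs)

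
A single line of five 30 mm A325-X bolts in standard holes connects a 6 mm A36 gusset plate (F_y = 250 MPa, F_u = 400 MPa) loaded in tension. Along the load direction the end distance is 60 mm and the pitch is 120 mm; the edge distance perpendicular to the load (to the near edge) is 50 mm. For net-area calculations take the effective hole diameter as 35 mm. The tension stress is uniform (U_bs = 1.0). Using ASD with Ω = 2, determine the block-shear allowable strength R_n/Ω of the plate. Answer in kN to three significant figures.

282 kN

Shear plane L_v = 60 + 4·120 = 540 mm; A_gv = 540 × 6 = 3240 mm².
A_nv = (540 − 4.5·35) × 6 = 2295 mm².
A_nt = (50 − 0.5·35) × 6 = 195 mm².
0.6 F_u A_nv = 550.8 kN; 0.6 F_y A_gv = 486 kN → shear yielding governs the shear term.
R_n = 486 + 1.0 × 400 × 195 / 1000 = 564 kN.
Allowable strength R_n/Ω = 564 / 2 = 282 kN.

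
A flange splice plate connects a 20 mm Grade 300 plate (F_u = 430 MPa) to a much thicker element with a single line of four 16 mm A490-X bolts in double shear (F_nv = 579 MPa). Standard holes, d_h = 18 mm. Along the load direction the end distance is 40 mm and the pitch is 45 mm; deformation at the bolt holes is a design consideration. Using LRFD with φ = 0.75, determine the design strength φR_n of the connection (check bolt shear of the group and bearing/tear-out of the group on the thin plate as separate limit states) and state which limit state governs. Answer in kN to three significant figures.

698 kN (bolt shear governs)

Bolt shear: A_b = π·16²/4 = 201.1 mm²; R_n = 579 × 201.1 × 4 × 2 / 1000 = 931.3 kN → 0.75 × 931.3 = 698 kN.
Bearing (1.2 l_c t F_u ≤ 2.4 d t F_u): upper limit = 2.4·16·20·430 / 1000 = 330.2 kN.
  Edge l_c = 40 − 18/2 = 31 → r_n = 319.9 kN; interior l_c = 45 − 18 = 27 → r_n = 278.6 kN.
  R_n,bearing = 1·319.9 + 3·278.6 = 1156 kN → 0.75 × 1156 = 867 kN.
Bolt shear governs: 698 kN.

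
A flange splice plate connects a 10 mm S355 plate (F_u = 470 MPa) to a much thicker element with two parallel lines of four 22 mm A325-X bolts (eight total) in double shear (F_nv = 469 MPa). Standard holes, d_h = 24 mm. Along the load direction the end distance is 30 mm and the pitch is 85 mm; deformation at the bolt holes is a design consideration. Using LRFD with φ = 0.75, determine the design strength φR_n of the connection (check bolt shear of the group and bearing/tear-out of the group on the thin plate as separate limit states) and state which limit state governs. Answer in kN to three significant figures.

Bolt shear: A_b = π·22²/4 = 380.1 mm²; R_n = 469 × 380.1 × 8 × 2 / 1000 = 2853 kN → 0.75 × 2853 = 2140 kN.
Bearing (1.2 l_c t F_u ≤ 2.4 d t F_u): upper limit = 2.4·22·10·470 / 1000 = 248.2 kN.
  Edge l_c = 30 − 24/2 = 18 → r_n = 101.5 kN; interior l_c = 85 − 24 = 61 → r_n = 248.2 kN.
  R_n,bearing = 2·101.5 + 6·248.2 = 1692 kN → 0.75 × 1692 = 1270 kN.
Bearing governs: 1270 kN.

1270 kN (bearing governs)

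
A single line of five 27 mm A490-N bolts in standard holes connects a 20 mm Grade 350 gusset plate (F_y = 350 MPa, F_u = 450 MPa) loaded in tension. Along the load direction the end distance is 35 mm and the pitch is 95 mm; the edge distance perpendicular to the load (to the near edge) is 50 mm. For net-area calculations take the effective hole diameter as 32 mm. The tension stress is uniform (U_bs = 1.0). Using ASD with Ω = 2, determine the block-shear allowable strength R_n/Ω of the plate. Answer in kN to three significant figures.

Shear plane L_v = 35 + 4·95 = 415 mm; A_gv = 415 × 20 = 8300 mm².
A_nv = (415 − 4.5·32) × 20 = 5420 mm².
A_nt = (50 − 0.5·32) × 20 = 680 mm².
0.6 F_u A_nv = 1463 kN; 0.6 F_y A_gv = 1743 kN → shear rupture governs the shear term.
R_n = 1463 + 1.0 × 450 × 680 / 1000 = 1769 kN.
Allowable strength R_n/Ω = 1769 / 2 = 885 kN.

885 kN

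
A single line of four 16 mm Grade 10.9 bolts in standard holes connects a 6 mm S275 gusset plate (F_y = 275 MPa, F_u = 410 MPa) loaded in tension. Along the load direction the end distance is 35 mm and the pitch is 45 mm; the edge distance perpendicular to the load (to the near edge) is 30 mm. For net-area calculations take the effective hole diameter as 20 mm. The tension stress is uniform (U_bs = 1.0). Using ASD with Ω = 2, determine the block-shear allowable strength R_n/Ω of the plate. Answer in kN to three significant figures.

98.4 kN

Shear plane L_v = 35 + 3·45 = 170 mm; A_gv = 170 × 6 = 1020 mm².
A_nv = (170 − 3.5·20) × 6 = 600 mm².
A_nt = (30 − 0.5·20) × 6 = 120 mm².
0.6 F_u A_nv = 147.6 kN; 0.6 F_y A_gv = 168.3 kN → shear rupture governs the shear term.
R_n = 147.6 + 1.0 × 410 × 120 / 1000 = 196.8 kN.
Allowable strength R_n/Ω = 196.8 / 2 = 98.4 kN.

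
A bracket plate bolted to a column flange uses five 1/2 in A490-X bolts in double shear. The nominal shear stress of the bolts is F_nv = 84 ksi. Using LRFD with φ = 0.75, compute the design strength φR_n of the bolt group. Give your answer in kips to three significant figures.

A_b = π × 0.5² / 4 = 0.1963 in².
R_n = F_nv · A_b · n · n_s = 84 × 0.1963 × 5 × 2 = 164.9 kips.
Design strength φR_n = 0.75 × 164.9 = 124 kips.

124 kips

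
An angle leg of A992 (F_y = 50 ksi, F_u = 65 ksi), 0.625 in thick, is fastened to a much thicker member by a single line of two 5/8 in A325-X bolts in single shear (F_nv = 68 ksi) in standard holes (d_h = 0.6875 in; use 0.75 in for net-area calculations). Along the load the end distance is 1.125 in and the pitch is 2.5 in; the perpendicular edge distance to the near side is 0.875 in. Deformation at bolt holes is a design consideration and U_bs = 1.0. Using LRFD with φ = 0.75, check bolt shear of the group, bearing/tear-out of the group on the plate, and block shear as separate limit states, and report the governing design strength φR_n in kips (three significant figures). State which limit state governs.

31.3 kips (bolt shear governs)

Bolt shear: A_b = π·0.625²/4 = 0.3068 in²; R_n = 68 × 0.3068 × 2 × 1 = 41.72 kips → 0.75 × 41.72 = 31.3 kips.
Bearing: edge l_c = 0.7812, r_n = 38.09 kips; interior l_c = 1.812, r_n = 60.94 kips; R_n = 38.09 + 1·60.94 = 99.02 kips → 74.3 kips.
Block shear: A_gv = 2.266, A_nv = 1.562, A_nt = 0.3125 in²; R_n = min(0.6F_uA_nv, 0.6F_yA_gv) + U_bs·F_u·A_nt = 81.25 kips → 60.9 kips.
Bolt shear governs: 31.3 kips.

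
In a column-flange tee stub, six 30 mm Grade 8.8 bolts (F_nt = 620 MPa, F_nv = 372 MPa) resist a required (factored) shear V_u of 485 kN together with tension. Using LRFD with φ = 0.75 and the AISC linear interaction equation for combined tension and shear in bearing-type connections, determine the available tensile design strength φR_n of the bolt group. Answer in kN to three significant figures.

A_b = π·30²/4 = 706.9 mm²; f_rv = 485 × 1000 / (6 × 706.9) = 114.4 MPa.
F'_nt = 1.3 F_nt − (F_nt / φF_nv) f_rv = 1.3·620 − (620/(0.75·372))·114.4 = 551.9 MPa, capped at F_nt → F'_nt = 551.9 MPa.
R_n = F'_nt · A_b · n = 551.9 × 706.9 × 6 / 1000 = 2341 kN.
Design strength φR_n = 0.75 × 2341 = 1760 kN.

1760 kN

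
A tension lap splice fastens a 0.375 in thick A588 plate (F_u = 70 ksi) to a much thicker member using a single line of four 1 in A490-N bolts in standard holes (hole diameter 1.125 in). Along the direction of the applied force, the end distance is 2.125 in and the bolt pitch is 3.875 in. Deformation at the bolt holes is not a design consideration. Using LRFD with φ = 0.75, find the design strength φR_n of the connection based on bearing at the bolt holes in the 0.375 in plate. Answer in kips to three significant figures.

223 kips

Per bolt r_n = 1.5 l_c t F_u ≤ 3.0 d t F_u; upper limit = 3.0 × 1 × 0.375 × 70 = 78.75 kips.
Edge bolt: l_c = 2.125 − 1.125/2 = 1.562 in → 1.5 × 1.562 × 0.375 × 70 = 61.52 → r_n = 61.52 kips.
Interior bolts: l_c = 3.875 − 1.125 = 2.75 in → 1.5 × 2.75 × 0.375 × 70 = 108.3 → r_n = 78.75 kips.
R_n = 1 × 61.52 + 3 × 78.75 = 297.8 kips.
Design strength φR_n = 0.75 × 297.8 = 223 kips.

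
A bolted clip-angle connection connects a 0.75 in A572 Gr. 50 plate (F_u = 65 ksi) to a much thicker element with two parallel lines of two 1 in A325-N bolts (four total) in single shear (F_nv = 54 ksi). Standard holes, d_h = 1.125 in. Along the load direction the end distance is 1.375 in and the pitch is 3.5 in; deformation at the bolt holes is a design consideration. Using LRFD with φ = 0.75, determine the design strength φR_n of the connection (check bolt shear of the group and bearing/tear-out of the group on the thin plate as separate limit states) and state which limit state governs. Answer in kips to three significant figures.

127 kips (bolt shear governs)

Bolt shear: A_b = π·1²/4 = 0.7854 in²; R_n = 54 × 0.7854 × 4 × 1 = 169.6 kips → 0.75 × 169.6 = 127 kips.
Bearing (1.2 l_c t F_u ≤ 2.4 d t F_u): upper limit = 2.4·1·0.75·65 = 117 kips.
  Edge l_c = 1.375 − 1.125/2 = 0.8125 → r_n = 47.53 kips; interior l_c = 3.5 − 1.125 = 2.375 → r_n = 117 kips.
  R_n,bearing = 2·47.53 + 2·117 = 329.1 kips → 0.75 × 329.1 = 247 kips.
Bolt shear governs: 127 kips.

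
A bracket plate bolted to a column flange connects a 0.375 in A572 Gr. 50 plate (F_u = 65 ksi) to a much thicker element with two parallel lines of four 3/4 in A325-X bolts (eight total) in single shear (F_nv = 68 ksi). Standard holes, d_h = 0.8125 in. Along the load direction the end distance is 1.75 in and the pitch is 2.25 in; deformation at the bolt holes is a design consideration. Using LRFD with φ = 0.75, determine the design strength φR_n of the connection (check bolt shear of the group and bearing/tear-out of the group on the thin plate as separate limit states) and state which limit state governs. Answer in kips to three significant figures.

Bolt shear: A_b = π·0.75²/4 = 0.4418 in²; R_n = 68 × 0.4418 × 8 × 1 = 240.3 kips → 0.75 × 240.3 = 180 kips.
Bearing (1.2 l_c t F_u ≤ 2.4 d t F_u): upper limit = 2.4·0.75·0.375·65 = 43.87 kips.
  Edge l_c = 1.75 − 0.8125/2 = 1.344 → r_n = 39.3 kips; interior l_c = 2.25 − 0.8125 = 1.438 → r_n = 42.05 kips.
  R_n,bearing = 2·39.3 + 6·42.05 = 330.9 kips → 0.75 × 330.9 = 248 kips.
Bolt shear governs: 180 kips.

180 kips (bolt shear governs)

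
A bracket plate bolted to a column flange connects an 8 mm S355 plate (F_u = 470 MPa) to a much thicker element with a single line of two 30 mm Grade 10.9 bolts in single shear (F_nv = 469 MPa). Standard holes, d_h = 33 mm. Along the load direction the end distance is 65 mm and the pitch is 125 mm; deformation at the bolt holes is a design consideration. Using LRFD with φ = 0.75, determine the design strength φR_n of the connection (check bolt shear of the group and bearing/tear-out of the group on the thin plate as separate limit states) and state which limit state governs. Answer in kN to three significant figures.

367 kN (bearing governs)

Bolt shear: A_b = π·30²/4 = 706.9 mm²; R_n = 469 × 706.9 × 2 × 1 / 1000 = 663 kN → 0.75 × 663 = 497 kN.
Bearing (1.2 l_c t F_u ≤ 2.4 d t F_u): upper limit = 2.4·30·8·470 / 1000 = 270.7 kN.
  Edge l_c = 65 − 33/2 = 48.5 → r_n = 218.8 kN; interior l_c = 125 − 33 = 92 → r_n = 270.7 kN.
  R_n,bearing = 1·218.8 + 1·270.7 = 489.6 kN → 0.75 × 489.6 = 367 kN.
Bearing governs: 367 kN.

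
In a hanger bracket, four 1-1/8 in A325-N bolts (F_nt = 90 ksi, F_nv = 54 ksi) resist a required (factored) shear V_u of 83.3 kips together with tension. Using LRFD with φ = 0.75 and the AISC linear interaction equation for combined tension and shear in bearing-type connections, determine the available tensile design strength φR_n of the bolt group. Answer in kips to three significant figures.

A_b = π·1.125²/4 = 0.994 in²; f_rv = 83.3 / (4 × 0.994) = 20.95 ksi.
F'_nt = 1.3 F_nt − (F_nt / φF_nv) f_rv = 1.3·90 − (90/(0.75·54))·20.95 = 70.44 ksi, capped at F_nt → F'_nt = 70.44 ksi.
R_n = F'_nt · A_b · n = 70.44 × 0.994 × 4 = 280.1 kips.
Design strength φR_n = 0.75 × 280.1 = 210 kips.

210 kips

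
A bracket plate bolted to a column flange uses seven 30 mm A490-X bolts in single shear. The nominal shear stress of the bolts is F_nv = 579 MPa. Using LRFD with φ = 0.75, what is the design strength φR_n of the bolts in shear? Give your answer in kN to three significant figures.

A_b = π × 30² / 4 = 706.9 mm².
R_n = F_nv · A_b · n · n_s = 579 × 706.9 × 7 × 1 / 1000 = 2865 kN.
Design strength φR_n = 0.75 × 2865 = 2150 kN.

2150 kN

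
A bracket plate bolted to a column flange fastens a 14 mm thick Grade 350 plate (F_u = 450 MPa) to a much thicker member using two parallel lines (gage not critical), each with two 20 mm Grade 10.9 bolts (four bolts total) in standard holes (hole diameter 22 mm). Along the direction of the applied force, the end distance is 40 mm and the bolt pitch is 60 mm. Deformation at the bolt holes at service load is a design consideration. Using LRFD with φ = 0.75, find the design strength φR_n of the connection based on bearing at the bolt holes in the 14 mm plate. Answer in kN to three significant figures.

760 kN

Per bolt r_n = 1.2 l_c t F_u ≤ 2.4 d t F_u; upper limit = 2.4 × 20 × 14 × 450 / 1000 = 302.4 kN.
Edge bolt: l_c = 40 − 22/2 = 29 mm → 1.2 × 29 × 14 × 450 / 1000 = 219.2 → r_n = 219.2 kN.
Interior bolts: l_c = 60 − 22 = 38 mm → 1.2 × 38 × 14 × 450 / 1000 = 287.3 → r_n = 287.3 kN.
R_n = 2 × 219.2 + 2 × 287.3 = 1013 kN.
Design strength φR_n = 0.75 × 1013 = 760 kN.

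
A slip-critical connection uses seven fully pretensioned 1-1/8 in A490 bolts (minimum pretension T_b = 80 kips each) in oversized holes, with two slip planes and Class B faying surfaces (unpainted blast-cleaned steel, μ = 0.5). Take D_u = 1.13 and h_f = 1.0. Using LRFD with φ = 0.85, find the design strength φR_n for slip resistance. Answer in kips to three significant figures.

R_n = μ · D_u · h_f · T_b · n_s · n_b = 0.5 × 1.13 × 1.0 × 80 × 2 × 7 = 632.8 kips.
Design strength φR_n = 0.85 × 632.8 = 538 kips.

538 kips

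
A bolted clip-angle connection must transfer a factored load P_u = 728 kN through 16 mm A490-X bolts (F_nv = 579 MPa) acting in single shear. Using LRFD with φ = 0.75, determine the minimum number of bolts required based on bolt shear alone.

9 bolts

A_b = π·16²/4 = 201.1 mm².
Per-bolt design strength φR_n = 0.75 × 579 × 201.1 × 1 / 1000 = 87.31 kN.
n ≥ 728 / 87.31 = 8.338 → use 9 bolts.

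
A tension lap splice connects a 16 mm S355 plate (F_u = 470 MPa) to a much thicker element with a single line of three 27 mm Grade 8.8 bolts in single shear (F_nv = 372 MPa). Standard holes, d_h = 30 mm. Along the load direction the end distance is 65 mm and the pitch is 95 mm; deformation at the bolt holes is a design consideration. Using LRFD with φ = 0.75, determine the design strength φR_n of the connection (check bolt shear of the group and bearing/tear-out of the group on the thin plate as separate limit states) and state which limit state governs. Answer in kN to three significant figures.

Bolt shear: A_b = π·27²/4 = 572.6 mm²; R_n = 372 × 572.6 × 3 × 1 / 1000 = 639 kN → 0.75 × 639 = 479 kN.
Bearing (1.2 l_c t F_u ≤ 2.4 d t F_u): upper limit = 2.4·27·16·470 / 1000 = 487.3 kN.
  Edge l_c = 65 − 30/2 = 50 → r_n = 451.2 kN; interior l_c = 95 − 30 = 65 → r_n = 487.3 kN.
  R_n,bearing = 1·451.2 + 2·487.3 = 1426 kN → 0.75 × 1426 = 1070 kN.
Bolt shear governs: 479 kN.

479 kN (bolt shear governs)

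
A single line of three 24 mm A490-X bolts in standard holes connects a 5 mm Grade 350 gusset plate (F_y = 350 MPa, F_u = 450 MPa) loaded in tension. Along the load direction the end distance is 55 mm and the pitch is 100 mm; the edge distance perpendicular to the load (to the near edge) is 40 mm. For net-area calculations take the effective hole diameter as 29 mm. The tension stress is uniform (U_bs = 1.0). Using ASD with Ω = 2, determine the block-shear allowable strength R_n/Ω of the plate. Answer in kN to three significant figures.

152 kN

Shear plane L_v = 55 + 2·100 = 255 mm; A_gv = 255 × 5 = 1275 mm².
A_nv = (255 − 2.5·29) × 5 = 912.5 mm².
A_nt = (40 − 0.5·29) × 5 = 127.5 mm².
0.6 F_u A_nv = 246.4 kN; 0.6 F_y A_gv = 267.8 kN → shear rupture governs the shear term.
R_n = 246.4 + 1.0 × 450 × 127.5 / 1000 = 303.8 kN.
Allowable strength R_n/Ω = 303.8 / 2 = 152 kN.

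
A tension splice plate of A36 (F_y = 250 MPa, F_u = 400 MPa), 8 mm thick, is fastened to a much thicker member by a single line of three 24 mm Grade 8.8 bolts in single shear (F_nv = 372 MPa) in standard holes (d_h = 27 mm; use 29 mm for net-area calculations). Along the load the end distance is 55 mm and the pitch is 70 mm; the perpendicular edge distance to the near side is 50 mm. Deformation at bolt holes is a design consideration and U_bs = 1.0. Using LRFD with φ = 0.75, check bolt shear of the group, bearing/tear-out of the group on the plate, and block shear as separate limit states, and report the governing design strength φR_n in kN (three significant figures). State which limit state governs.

261 kN (block shear governs)

Bolt shear: A_b = π·24²/4 = 452.4 mm²; R_n = 372 × 452.4 × 3 × 1 / 1000 = 504.9 kN → 0.75 × 504.9 = 379 kN.
Bearing: edge l_c = 41.5, r_n = 159.4 kN; interior l_c = 43, r_n = 165.1 kN; R_n = 159.4 + 2·165.1 = 489.6 kN → 367 kN.
Block shear: A_gv = 1560, A_nv = 980, A_nt = 284 mm²; R_n = min(0.6F_uA_nv, 0.6F_yA_gv) + U_bs·F_u·A_nt = 347.6 kN → 261 kN.
Block shear governs: 261 kN.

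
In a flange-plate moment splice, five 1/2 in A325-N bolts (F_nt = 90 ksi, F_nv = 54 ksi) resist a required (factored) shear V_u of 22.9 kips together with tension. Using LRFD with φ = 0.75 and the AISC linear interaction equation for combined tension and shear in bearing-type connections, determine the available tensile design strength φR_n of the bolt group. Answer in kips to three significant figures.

48 kips

A_b = π·0.5²/4 = 0.1963 in²; f_rv = 22.9 / (5 × 0.1963) = 23.33 ksi.
F'_nt = 1.3 F_nt − (F_nt / φF_nv) f_rv = 1.3·90 − (90/(0.75·54))·23.33 = 65.17 ksi, capped at F_nt → F'_nt = 65.17 ksi.
R_n = F'_nt · A_b · n = 65.17 × 0.1963 × 5 = 63.98 kips.
Design strength φR_n = 0.75 × 63.98 = 48 kips.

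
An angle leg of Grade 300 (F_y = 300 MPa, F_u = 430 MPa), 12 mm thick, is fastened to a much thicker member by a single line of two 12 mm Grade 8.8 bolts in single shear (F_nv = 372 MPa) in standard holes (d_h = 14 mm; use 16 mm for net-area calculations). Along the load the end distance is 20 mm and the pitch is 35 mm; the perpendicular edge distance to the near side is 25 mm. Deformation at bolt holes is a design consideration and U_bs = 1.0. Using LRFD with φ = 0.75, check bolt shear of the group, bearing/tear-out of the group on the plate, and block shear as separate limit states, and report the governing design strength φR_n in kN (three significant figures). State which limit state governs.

63.1 kN (bolt shear governs)

Bolt shear: A_b = π·12²/4 = 113.1 mm²; R_n = 372 × 113.1 × 2 × 1 / 1000 = 84.14 kN → 0.75 × 84.14 = 63.1 kN.
Bearing: edge l_c = 13, r_n = 80.5 kN; interior l_c = 21, r_n = 130 kN; R_n = 80.5 + 1·130 = 210.5 kN → 158 kN.
Block shear: A_gv = 660, A_nv = 372, A_nt = 204 mm²; R_n = min(0.6F_uA_nv, 0.6F_yA_gv) + U_bs·F_u·A_nt = 183.7 kN → 138 kN.
Bolt shear governs: 63.1 kN.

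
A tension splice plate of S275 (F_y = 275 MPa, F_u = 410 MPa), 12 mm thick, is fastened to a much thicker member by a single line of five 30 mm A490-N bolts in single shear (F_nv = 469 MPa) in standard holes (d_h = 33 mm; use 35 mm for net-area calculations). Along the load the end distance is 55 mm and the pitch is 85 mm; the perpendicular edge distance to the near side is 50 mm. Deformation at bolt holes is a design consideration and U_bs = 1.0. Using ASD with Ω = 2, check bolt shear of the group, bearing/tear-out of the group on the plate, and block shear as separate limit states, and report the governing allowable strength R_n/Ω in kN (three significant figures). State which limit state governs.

Bolt shear: A_b = π·30²/4 = 706.9 mm²; R_n = 469 × 706.9 × 5 × 1 / 1000 = 1658 kN → 1658 / 2 = 829 kN.
Bearing: edge l_c = 38.5, r_n = 227.3 kN; interior l_c = 52, r_n = 307 kN; R_n = 227.3 + 4·307 = 1455 kN → 728 kN.
Block shear: A_gv = 4740, A_nv = 2850, A_nt = 390 mm²; R_n = min(0.6F_uA_nv, 0.6F_yA_gv) + U_bs·F_u·A_nt = 861 kN → 430 kN.
Block shear governs: 430 kN.

430 kN (block shear governs)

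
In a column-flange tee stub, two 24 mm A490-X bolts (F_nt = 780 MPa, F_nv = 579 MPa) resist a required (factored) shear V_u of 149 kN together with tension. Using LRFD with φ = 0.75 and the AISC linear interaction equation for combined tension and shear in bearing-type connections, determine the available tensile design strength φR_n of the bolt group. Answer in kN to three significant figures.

A_b = π·24²/4 = 452.4 mm²; f_rv = 149 × 1000 / (2 × 452.4) = 164.7 MPa.
F'_nt = 1.3 F_nt − (F_nt / φF_nv) f_rv = 1.3·780 − (780/(0.75·579))·164.7 = 718.2 MPa, capped at F_nt → F'_nt = 718.2 MPa.
R_n = F'_nt · A_b · n = 718.2 × 452.4 × 2 / 1000 = 649.8 kN.
Design strength φR_n = 0.75 × 649.8 = 487 kN.

487 kN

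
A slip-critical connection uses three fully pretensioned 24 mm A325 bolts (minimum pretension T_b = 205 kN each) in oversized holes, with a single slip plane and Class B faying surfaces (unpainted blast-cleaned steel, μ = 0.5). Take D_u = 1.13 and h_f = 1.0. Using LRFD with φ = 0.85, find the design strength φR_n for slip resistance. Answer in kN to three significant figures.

R_n = μ · D_u · h_f · T_b · n_s · n_b = 0.5 × 1.13 × 1.0 × 205 × 1 × 3 = 347.5 kN.
Design strength φR_n = 0.85 × 347.5 = 295 kN.

295 kN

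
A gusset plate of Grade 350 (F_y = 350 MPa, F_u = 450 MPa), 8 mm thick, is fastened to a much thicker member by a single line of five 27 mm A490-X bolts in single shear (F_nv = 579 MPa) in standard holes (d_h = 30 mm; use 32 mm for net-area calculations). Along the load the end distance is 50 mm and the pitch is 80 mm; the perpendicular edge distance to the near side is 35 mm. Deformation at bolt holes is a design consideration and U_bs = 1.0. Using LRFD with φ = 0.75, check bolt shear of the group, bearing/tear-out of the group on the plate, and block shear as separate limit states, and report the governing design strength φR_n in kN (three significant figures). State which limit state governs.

417 kN (block shear governs)

Bolt shear: A_b = π·27²/4 = 572.6 mm²; R_n = 579 × 572.6 × 5 × 1 / 1000 = 1658 kN → 0.75 × 1658 = 1240 kN.
Bearing: edge l_c = 35, r_n = 151.2 kN; interior l_c = 50, r_n = 216 kN; R_n = 151.2 + 4·216 = 1015 kN → 761 kN.
Block shear: A_gv = 2960, A_nv = 1808, A_nt = 152 mm²; R_n = min(0.6F_uA_nv, 0.6F_yA_gv) + U_bs·F_u·A_nt = 556.6 kN → 417 kN.
Block shear governs: 417 kN.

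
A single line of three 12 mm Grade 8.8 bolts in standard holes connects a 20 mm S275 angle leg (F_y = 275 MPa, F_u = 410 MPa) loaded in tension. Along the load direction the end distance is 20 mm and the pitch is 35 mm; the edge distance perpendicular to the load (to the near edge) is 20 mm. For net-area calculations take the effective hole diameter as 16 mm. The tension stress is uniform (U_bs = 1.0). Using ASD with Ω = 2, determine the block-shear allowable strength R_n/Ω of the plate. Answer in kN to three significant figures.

Shear plane L_v = 20 + 2·35 = 90 mm; A_gv = 90 × 20 = 1800 mm².
A_nv = (90 − 2.5·16) × 20 = 1000 mm².
A_nt = (20 − 0.5·16) × 20 = 240 mm².
0.6 F_u A_nv = 246 kN; 0.6 F_y A_gv = 297 kN → shear rupture governs the shear term.
R_n = 246 + 1.0 × 410 × 240 / 1000 = 344.4 kN.
Allowable strength R_n/Ω = 344.4 / 2 = 172 kN.

172 kN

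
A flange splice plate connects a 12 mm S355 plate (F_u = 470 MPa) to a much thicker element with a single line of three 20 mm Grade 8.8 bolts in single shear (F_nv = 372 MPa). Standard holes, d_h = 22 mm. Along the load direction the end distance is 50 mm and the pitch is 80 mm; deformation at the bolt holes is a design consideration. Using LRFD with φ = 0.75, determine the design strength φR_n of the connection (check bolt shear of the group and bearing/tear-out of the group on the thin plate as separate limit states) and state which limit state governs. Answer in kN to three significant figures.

263 kN (bolt shear governs)

Bolt shear: A_b = π·20²/4 = 314.2 mm²; R_n = 372 × 314.2 × 3 × 1 / 1000 = 350.6 kN → 0.75 × 350.6 = 263 kN.
Bearing (1.2 l_c t F_u ≤ 2.4 d t F_u): upper limit = 2.4·20·12·470 / 1000 = 270.7 kN.
  Edge l_c = 50 − 22/2 = 39 → r_n = 264 kN; interior l_c = 80 − 22 = 58 → r_n = 270.7 kN.
  R_n,bearing = 1·264 + 2·270.7 = 805.4 kN → 0.75 × 805.4 = 604 kN.
Bolt shear governs: 263 kN.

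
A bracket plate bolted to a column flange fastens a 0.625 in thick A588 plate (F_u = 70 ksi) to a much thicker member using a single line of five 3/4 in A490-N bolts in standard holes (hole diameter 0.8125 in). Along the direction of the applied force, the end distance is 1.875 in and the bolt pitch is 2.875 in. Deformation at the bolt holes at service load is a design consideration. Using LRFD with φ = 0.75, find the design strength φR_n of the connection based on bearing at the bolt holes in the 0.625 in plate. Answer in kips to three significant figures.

294 kips

Per bolt r_n = 1.2 l_c t F_u ≤ 2.4 d t F_u; upper limit = 2.4 × 0.75 × 0.625 × 70 = 78.75 kips.
Edge bolt: l_c = 1.875 − 0.8125/2 = 1.469 in → 1.2 × 1.469 × 0.625 × 70 = 77.11 → r_n = 77.11 kips.
Interior bolts: l_c = 2.875 − 0.8125 = 2.062 in → 1.2 × 2.062 × 0.625 × 70 = 108.3 → r_n = 78.75 kips.
R_n = 1 × 77.11 + 4 × 78.75 = 392.1 kips.
Design strength φR_n = 0.75 × 392.1 = 294 kips.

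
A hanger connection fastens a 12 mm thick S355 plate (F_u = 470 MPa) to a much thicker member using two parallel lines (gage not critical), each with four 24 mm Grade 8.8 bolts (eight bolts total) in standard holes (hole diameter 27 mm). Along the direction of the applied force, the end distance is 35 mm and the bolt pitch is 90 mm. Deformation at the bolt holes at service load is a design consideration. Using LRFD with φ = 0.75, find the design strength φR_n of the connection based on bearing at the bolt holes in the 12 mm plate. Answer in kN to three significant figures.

1680 kN

Per bolt r_n = 1.2 l_c t F_u ≤ 2.4 d t F_u; upper limit = 2.4 × 24 × 12 × 470 / 1000 = 324.9 kN.
Edge bolt: l_c = 35 − 27/2 = 21.5 mm → 1.2 × 21.5 × 12 × 470 / 1000 = 145.5 → r_n = 145.5 kN.
Interior bolts: l_c = 90 − 27 = 63 mm → 1.2 × 63 × 12 × 470 / 1000 = 426.4 → r_n = 324.9 kN.
R_n = 2 × 145.5 + 6 × 324.9 = 2240 kN.
Design strength φR_n = 0.75 × 2240 = 1680 kN.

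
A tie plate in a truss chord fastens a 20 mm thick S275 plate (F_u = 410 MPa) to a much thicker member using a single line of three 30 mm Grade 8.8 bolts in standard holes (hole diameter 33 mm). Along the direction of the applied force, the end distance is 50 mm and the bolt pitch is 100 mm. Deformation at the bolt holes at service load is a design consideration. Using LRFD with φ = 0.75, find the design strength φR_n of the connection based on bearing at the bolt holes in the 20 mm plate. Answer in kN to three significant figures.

1130 kN

Per bolt r_n = 1.2 l_c t F_u ≤ 2.4 d t F_u; upper limit = 2.4 × 30 × 20 × 410 / 1000 = 590.4 kN.
Edge bolt: l_c = 50 − 33/2 = 33.5 mm → 1.2 × 33.5 × 20 × 410 / 1000 = 329.6 → r_n = 329.6 kN.
Interior bolts: l_c = 100 − 33 = 67 mm → 1.2 × 67 × 20 × 410 / 1000 = 659.3 → r_n = 590.4 kN.
R_n = 1 × 329.6 + 2 × 590.4 = 1510 kN.
Design strength φR_n = 0.75 × 1510 = 1130 kN.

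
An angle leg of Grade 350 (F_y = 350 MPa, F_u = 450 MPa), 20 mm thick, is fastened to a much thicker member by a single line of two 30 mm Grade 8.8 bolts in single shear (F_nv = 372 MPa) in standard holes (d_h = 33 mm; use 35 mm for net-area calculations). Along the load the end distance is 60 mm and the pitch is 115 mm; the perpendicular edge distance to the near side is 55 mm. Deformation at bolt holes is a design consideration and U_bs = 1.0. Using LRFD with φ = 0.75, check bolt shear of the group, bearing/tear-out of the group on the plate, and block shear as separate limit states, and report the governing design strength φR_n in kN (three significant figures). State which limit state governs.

394 kN (bolt shear governs)

Bolt shear: A_b = π·30²/4 = 706.9 mm²; R_n = 372 × 706.9 × 2 × 1 / 1000 = 525.9 kN → 0.75 × 525.9 = 394 kN.
Bearing: edge l_c = 43.5, r_n = 469.8 kN; interior l_c = 82, r_n = 648 kN; R_n = 469.8 + 1·648 = 1118 kN → 838 kN.
Block shear: A_gv = 3500, A_nv = 2450, A_nt = 750 mm²; R_n = min(0.6F_uA_nv, 0.6F_yA_gv) + U_bs·F_u·A_nt = 999 kN → 749 kN.
Bolt shear governs: 394 kN.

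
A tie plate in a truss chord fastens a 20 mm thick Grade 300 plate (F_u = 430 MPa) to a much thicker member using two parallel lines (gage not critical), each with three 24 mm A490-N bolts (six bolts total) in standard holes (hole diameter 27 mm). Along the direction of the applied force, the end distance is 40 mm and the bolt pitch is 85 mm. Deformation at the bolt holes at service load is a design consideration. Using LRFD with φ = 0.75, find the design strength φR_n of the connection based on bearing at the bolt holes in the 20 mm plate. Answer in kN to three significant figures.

Per bolt r_n = 1.2 l_c t F_u ≤ 2.4 d t F_u; upper limit = 2.4 × 24 × 20 × 430 / 1000 = 495.4 kN.
Edge bolt: l_c = 40 − 27/2 = 26.5 mm → 1.2 × 26.5 × 20 × 430 / 1000 = 273.5 → r_n = 273.5 kN.
Interior bolts: l_c = 85 − 27 = 58 mm → 1.2 × 58 × 20 × 430 / 1000 = 598.6 → r_n = 495.4 kN.
R_n = 2 × 273.5 + 4 × 495.4 = 2528 kN.
Design strength φR_n = 0.75 × 2528 = 1900 kN.

1900 kN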